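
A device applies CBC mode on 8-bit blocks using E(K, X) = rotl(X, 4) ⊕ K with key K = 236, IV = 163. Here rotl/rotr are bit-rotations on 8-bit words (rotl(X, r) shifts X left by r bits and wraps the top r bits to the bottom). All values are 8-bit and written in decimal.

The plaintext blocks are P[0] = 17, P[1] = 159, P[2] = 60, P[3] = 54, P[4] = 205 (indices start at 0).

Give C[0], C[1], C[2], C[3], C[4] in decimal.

CBC encryption: C_i = E(K, P_i ⊕ C_{i−1}), with C_{−1} = IV.
C[0]: P[0] ⊕ 163 = 178; E(K, 178) = 199.
C[1]: P[1] ⊕ 199 = 88; E(K, 88) = 105.
C[2]: P[2] ⊕ 105 = 85; E(K, 85) = 185.
C[3]: P[3] ⊕ 185 = 143; E(K, 143) = 20.
C[4]: P[4] ⊕ 20 = 217; E(K, 217) = 113.

C[0] = 199, C[1] = 105, C[2] = 185, C[3] = 20, C[4] = 113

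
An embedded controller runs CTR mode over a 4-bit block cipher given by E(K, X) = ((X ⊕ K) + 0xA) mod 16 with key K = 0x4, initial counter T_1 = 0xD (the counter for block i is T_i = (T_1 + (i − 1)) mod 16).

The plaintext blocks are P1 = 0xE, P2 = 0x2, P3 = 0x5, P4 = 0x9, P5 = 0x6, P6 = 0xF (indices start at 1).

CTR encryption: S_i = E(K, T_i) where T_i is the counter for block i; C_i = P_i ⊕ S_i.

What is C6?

C6 = 0xF

C1: T = 0xD, S = E(K, T) = 0x3; 0xE ⊕ 0x3 = 0xD.
C2: T = 0xE, S = E(K, T) = 0x4; 0x2 ⊕ 0x4 = 0x6.
C3: T = 0xF, S = E(K, T) = 0x5; 0x5 ⊕ 0x5 = 0x0.
C4: T = 0x0, S = E(K, T) = 0xE; 0x9 ⊕ 0xE = 0x7.
C5: T = 0x1, S = E(K, T) = 0xF; 0x6 ⊕ 0xF = 0x9.
C6: T = 0x2, S = E(K, T) = 0x0; 0xF ⊕ 0x0 = 0xF.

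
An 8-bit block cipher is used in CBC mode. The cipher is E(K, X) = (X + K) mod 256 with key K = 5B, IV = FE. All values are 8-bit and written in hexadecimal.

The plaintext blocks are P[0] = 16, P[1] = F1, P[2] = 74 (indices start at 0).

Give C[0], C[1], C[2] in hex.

CBC encryption: C_i = E(K, P_i ⊕ C_{i−1}), with C_{−1} = IV.
C[0]: P[0] ⊕ FE = E8; E(K, E8) = 43.
C[1]: P[1] ⊕ 43 = B2; E(K, B2) = 0D.
C[2]: P[2] ⊕ 0D = 79; E(K, 79) = D4.

C[0] = 43, C[1] = 0D, C[2] = D4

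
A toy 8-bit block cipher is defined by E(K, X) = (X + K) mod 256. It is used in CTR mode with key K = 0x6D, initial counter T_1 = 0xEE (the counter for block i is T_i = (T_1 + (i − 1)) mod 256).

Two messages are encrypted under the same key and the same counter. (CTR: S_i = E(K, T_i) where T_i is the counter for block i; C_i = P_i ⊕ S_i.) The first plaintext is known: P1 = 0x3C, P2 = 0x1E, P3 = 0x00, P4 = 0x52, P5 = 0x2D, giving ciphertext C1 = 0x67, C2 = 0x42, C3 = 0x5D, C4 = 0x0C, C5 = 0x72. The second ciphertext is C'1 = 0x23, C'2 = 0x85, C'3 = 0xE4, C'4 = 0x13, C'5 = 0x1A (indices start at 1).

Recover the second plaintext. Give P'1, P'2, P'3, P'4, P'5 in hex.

P'1 = 0x78, P'2 = 0xD9, P'3 = 0xB9, P'4 = 0x4D, P'5 = 0x45

In CTR with a reused counter, both messages share the same keystream S_i, so C_i ⊕ C'_i = P_i ⊕ P'_i and thus P'_i = P_i ⊕ C_i ⊕ C'_i.
P'1: 0x3C ⊕ 0x67 ⊕ 0x23 = 0x78.
P'2: 0x1E ⊕ 0x42 ⊕ 0x85 = 0xD9.
P'3: 0x00 ⊕ 0x5D ⊕ 0xE4 = 0xB9.
P'4: 0x52 ⊕ 0x0C ⊕ 0x13 = 0x4D.
P'5: 0x2D ⊕ 0x72 ⊕ 0x1A = 0x45.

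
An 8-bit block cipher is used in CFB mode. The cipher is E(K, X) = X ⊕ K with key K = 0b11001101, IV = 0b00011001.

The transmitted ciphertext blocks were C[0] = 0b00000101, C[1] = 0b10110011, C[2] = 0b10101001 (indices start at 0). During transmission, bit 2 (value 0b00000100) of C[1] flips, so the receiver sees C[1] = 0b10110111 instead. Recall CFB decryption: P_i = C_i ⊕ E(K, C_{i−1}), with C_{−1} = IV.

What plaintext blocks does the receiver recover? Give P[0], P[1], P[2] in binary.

P[0] = 0b11010001, P[1] = 0b01111111, P[2] = 0b11010011

Only C[1] changed, to 0b10110111. In CFB, a change in C_i flips the same bit in P_i and garbles P_{i+1}. Decrypting the received ciphertext:
P[0]: E(K, 0b00011001) = 0b11010100; 0b00000101 ⊕ 0b11010100 = 0b11010001.
P[1]: E(K, 0b00000101) = 0b11001000; 0b10110111 ⊕ 0b11001000 = 0b01111111.
P[2]: E(K, 0b10110111) = 0b01111010; 0b10101001 ⊕ 0b01111010 = 0b11010011.
Blocks that differ from the original plaintext: P[1], P[2].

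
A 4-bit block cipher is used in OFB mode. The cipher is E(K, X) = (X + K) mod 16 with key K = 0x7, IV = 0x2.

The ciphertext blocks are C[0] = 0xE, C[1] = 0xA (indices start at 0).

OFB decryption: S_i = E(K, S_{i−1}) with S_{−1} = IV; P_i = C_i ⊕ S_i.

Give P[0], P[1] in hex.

P[0]: S = E(K, 0x2) = 0x9; 0xE ⊕ 0x9 = 0x7.
P[1]: S = E(K, 0x9) = 0x0; 0xA ⊕ 0x0 = 0xA.

P[0] = 0x7, P[1] = 0xA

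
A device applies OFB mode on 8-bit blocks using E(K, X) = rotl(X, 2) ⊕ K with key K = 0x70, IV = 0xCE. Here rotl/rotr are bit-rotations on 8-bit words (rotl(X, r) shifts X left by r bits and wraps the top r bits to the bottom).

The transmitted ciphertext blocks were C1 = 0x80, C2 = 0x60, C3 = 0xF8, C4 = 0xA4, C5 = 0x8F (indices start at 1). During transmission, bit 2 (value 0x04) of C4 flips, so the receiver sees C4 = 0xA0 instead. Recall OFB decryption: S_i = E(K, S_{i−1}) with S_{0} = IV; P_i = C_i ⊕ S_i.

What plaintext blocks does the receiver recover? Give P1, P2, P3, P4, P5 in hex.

P1 = 0xCB, P2 = 0x3D, P3 = 0xFD, P4 = 0xC4, P5 = 0x6E

Only C4 changed, to 0xA0. In OFB, a change in C_i flips the same bit in P_i only; the keystream is unaffected. Decrypting the received ciphertext:
P1: S = E(K, 0xCE) = 0x4B; 0x80 ⊕ 0x4B = 0xCB.
P2: S = E(K, 0x4B) = 0x5D; 0x60 ⊕ 0x5D = 0x3D.
P3: S = E(K, 0x5D) = 0x05; 0xF8 ⊕ 0x05 = 0xFD.
P4: S = E(K, 0x05) = 0x64; 0xA0 ⊕ 0x64 = 0xC4.
P5: S = E(K, 0x64) = 0xE1; 0x8F ⊕ 0xE1 = 0x6E.
Blocks that differ from the original plaintext: P4.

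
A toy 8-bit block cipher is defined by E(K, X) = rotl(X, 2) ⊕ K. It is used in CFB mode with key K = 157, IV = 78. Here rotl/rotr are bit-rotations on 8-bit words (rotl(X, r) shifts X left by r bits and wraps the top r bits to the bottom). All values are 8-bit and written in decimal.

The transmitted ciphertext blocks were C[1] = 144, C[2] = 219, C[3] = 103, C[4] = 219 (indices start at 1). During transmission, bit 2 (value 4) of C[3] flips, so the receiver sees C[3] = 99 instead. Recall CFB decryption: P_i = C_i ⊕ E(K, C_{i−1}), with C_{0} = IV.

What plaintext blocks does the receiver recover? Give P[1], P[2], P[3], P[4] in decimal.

P[1] = 52, P[2] = 4, P[3] = 145, P[4] = 203

Only C[3] changed, to 99. In CFB, a change in C_i flips the same bit in P_i and garbles P_{i+1}. Decrypting the received ciphertext:
P[1]: E(K, 78) = 164; 144 ⊕ 164 = 52.
P[2]: E(K, 144) = 223; 219 ⊕ 223 = 4.
P[3]: E(K, 219) = 242; 99 ⊕ 242 = 145.
P[4]: E(K, 99) = 16; 219 ⊕ 16 = 203.
Blocks that differ from the original plaintext: P[3], P[4].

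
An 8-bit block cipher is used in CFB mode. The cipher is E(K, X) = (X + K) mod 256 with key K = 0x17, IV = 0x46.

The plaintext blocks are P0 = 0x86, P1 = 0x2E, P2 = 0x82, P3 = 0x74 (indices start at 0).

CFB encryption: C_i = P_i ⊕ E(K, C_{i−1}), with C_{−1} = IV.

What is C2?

C2 = 0x71

C0: E(K, 0x46) = 0x5D; 0x86 ⊕ 0x5D = 0xDB.
C1: E(K, 0xDB) = 0xF2; 0x2E ⊕ 0xF2 = 0xDC.
C2: E(K, 0xDC) = 0xF3; 0x82 ⊕ 0xF3 = 0x71.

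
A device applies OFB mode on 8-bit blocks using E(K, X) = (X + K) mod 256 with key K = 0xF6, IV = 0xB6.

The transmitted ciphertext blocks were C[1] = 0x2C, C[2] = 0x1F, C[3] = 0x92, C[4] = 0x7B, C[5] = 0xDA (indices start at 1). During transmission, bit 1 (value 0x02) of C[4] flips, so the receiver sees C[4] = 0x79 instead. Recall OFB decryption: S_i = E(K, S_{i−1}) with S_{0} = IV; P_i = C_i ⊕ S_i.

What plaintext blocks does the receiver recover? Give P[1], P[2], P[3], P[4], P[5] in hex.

Only C[4] changed, to 0x79. In OFB, a change in C_i flips the same bit in P_i only; the keystream is unaffected. Decrypting the received ciphertext:
P[1]: S = E(K, 0xB6) = 0xAC; 0x2C ⊕ 0xAC = 0x80.
P[2]: S = E(K, 0xAC) = 0xA2; 0x1F ⊕ 0xA2 = 0xBD.
P[3]: S = E(K, 0xA2) = 0x98; 0x92 ⊕ 0x98 = 0x0A.
P[4]: S = E(K, 0x98) = 0x8E; 0x79 ⊕ 0x8E = 0xF7.
P[5]: S = E(K, 0x8E) = 0x84; 0xDA ⊕ 0x84 = 0x5E.
Blocks that differ from the original plaintext: P[4].

P[1] = 0x80, P[2] = 0xBD, P[3] = 0x0A, P[4] = 0xF7, P[5] = 0x5E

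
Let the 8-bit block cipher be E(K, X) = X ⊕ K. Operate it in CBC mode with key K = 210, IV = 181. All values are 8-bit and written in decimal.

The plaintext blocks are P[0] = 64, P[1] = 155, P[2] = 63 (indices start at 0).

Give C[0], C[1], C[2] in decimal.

C[0] = 39, C[1] = 110, C[2] = 131

CBC encryption: C_i = E(K, P_i ⊕ C_{i−1}), with C_{−1} = IV.
C[0]: P[0] ⊕ 181 = 245; E(K, 245) = 39.
C[1]: P[1] ⊕ 39 = 188; E(K, 188) = 110.
C[2]: P[2] ⊕ 110 = 81; E(K, 81) = 131.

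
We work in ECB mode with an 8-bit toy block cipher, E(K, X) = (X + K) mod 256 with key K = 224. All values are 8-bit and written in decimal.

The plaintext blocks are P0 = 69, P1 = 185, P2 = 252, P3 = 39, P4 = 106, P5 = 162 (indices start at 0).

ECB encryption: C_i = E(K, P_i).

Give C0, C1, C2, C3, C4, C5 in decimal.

C0: E(K, 69) = 37.
C1: E(K, 185) = 153.
C2: E(K, 252) = 220.
C3: E(K, 39) = 7.
C4: E(K, 106) = 74.
C5: E(K, 162) = 130.

C0 = 37, C1 = 153, C2 = 220, C3 = 7, C4 = 74, C5 = 130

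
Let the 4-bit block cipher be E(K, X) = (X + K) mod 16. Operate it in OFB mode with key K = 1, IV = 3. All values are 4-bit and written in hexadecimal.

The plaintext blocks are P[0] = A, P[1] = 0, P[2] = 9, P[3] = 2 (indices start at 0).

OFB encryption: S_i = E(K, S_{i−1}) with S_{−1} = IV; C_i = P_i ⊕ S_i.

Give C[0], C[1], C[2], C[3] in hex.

C[0]: S = E(K, 3) = 4; A ⊕ 4 = E.
C[1]: S = E(K, 4) = 5; 0 ⊕ 5 = 5.
C[2]: S = E(K, 5) = 6; 9 ⊕ 6 = F.
C[3]: S = E(K, 6) = 7; 2 ⊕ 7 = 5.

C[0] = E, C[1] = 5, C[2] = F, C[3] = 5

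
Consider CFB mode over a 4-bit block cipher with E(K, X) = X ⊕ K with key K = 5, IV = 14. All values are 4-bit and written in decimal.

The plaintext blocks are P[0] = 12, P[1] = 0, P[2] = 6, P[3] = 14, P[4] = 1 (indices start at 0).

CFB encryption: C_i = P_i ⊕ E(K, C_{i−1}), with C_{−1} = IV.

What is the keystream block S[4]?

C[0]: E(K, 14) = 11; 12 ⊕ 11 = 7.
C[1]: E(K, 7) = 2; 0 ⊕ 2 = 2.
C[2]: E(K, 2) = 7; 6 ⊕ 7 = 1.
C[3]: E(K, 1) = 4; 14 ⊕ 4 = 10.
C[4]: E(K, 10) = 15; 1 ⊕ 15 = 14.
So S[4] = 15.

15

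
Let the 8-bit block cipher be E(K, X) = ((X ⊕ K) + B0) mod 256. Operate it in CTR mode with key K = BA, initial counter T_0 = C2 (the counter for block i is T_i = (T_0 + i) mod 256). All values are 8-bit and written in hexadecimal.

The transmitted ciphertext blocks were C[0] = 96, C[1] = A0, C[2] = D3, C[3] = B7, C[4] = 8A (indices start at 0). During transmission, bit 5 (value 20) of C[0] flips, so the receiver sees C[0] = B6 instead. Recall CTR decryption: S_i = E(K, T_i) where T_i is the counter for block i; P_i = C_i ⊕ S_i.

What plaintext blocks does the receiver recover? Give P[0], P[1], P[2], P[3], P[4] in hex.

Only C[0] changed, to B6. In CTR, a change in C_i flips the same bit in P_i only; the keystream is unaffected. Decrypting the received ciphertext:
P[0]: T = C2, S = E(K, T) = 28; B6 ⊕ 28 = 9E.
P[1]: T = C3, S = E(K, T) = 29; A0 ⊕ 29 = 89.
P[2]: T = C4, S = E(K, T) = 2E; D3 ⊕ 2E = FD.
P[3]: T = C5, S = E(K, T) = 2F; B7 ⊕ 2F = 98.
P[4]: T = C6, S = E(K, T) = 2C; 8A ⊕ 2C = A6.
Blocks that differ from the original plaintext: P[0].

P[0] = 9E, P[1] = 89, P[2] = FD, P[3] = 98, P[4] = A6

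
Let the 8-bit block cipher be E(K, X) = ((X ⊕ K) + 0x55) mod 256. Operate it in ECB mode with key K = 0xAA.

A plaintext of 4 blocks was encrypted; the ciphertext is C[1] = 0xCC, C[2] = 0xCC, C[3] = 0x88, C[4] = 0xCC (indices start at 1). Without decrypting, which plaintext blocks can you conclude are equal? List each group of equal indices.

ECB encrypts each block independently with the same key, so equal ciphertext blocks imply equal plaintext blocks.
C[1] = C[2] = C[4] = 0xCC, so P[1] = P[2] = P[4].

P[1] = P[2] = P[4]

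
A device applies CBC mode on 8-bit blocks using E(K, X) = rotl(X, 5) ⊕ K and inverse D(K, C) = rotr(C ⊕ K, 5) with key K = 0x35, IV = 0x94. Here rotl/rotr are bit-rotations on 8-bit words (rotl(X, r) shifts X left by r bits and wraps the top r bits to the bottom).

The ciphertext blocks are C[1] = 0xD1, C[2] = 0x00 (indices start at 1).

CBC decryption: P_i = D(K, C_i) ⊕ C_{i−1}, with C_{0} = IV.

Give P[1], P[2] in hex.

P[1]: D(K, 0xD1) = 0x27; 0x27 ⊕ 0x94 = 0xB3.
P[2]: D(K, 0x00) = 0xA9; 0xA9 ⊕ 0xD1 = 0x78.

P[1] = 0xB3, P[2] = 0x78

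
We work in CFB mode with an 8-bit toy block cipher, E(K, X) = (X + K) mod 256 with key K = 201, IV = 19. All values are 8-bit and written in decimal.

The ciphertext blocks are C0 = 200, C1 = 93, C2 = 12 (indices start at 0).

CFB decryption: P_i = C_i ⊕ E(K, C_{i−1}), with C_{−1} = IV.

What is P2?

P2: E(K, 93) = 38; 12 ⊕ 38 = 42.

P2 = 42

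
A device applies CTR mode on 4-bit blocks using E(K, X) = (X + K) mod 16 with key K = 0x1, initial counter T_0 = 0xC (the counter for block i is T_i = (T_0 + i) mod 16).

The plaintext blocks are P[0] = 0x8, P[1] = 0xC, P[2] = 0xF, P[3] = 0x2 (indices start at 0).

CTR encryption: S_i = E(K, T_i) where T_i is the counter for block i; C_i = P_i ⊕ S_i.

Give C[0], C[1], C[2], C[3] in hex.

C[0]: T = 0xC, S = E(K, T) = 0xD; 0x8 ⊕ 0xD = 0x5.
C[1]: T = 0xD, S = E(K, T) = 0xE; 0xC ⊕ 0xE = 0x2.
C[2]: T = 0xE, S = E(K, T) = 0xF; 0xF ⊕ 0xF = 0x0.
C[3]: T = 0xF, S = E(K, T) = 0x0; 0x2 ⊕ 0x0 = 0x2.

C[0] = 0x5, C[1] = 0x2, C[2] = 0x0, C[3] = 0x2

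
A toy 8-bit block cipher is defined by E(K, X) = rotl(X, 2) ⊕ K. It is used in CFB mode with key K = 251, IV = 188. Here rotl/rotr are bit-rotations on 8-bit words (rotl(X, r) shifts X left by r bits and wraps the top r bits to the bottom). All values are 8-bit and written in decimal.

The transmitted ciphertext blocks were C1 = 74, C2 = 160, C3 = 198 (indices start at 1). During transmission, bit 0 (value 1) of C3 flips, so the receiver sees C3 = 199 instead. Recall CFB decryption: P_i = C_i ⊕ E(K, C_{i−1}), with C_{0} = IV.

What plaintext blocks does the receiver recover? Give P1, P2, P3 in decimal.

P1 = 67, P2 = 114, P3 = 190

Only C3 changed, to 199. In CFB, a change in C_i flips the same bit in P_i and garbles P_{i+1}. Decrypting the received ciphertext:
P1: E(K, 188) = 9; 74 ⊕ 9 = 67.
P2: E(K, 74) = 210; 160 ⊕ 210 = 114.
P3: E(K, 160) = 121; 199 ⊕ 121 = 190.
Blocks that differ from the original plaintext: P3.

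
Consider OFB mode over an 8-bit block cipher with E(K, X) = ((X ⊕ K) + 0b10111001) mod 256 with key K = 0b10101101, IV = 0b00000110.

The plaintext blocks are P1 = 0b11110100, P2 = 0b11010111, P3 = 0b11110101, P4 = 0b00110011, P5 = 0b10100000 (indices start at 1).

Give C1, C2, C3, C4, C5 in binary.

C1 = 0b10010000, C2 = 0b01010101, C3 = 0b00011101, C4 = 0b11001101, C5 = 0b10101100

OFB encryption: S_i = E(K, S_{i−1}) with S_{0} = IV; C_i = P_i ⊕ S_i.
C1: S = E(K, 0b00000110) = 0b01100100; 0b11110100 ⊕ 0b01100100 = 0b10010000.
C2: S = E(K, 0b01100100) = 0b10000010; 0b11010111 ⊕ 0b10000010 = 0b01010101.
C3: S = E(K, 0b10000010) = 0b11101000; 0b11110101 ⊕ 0b11101000 = 0b00011101.
C4: S = E(K, 0b11101000) = 0b11111110; 0b00110011 ⊕ 0b11111110 = 0b11001101.
C5: S = E(K, 0b11111110) = 0b00001100; 0b10100000 ⊕ 0b00001100 = 0b10101100.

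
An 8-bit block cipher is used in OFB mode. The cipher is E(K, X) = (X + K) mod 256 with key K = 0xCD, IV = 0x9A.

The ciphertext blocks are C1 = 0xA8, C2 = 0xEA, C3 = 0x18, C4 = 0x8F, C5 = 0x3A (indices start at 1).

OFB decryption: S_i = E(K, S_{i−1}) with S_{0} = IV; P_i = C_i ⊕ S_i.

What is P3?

P3 = 0x19

P1: S = E(K, 0x9A) = 0x67; 0xA8 ⊕ 0x67 = 0xCF.
P2: S = E(K, 0x67) = 0x34; 0xEA ⊕ 0x34 = 0xDE.
P3: S = E(K, 0x34) = 0x01; 0x18 ⊕ 0x01 = 0x19.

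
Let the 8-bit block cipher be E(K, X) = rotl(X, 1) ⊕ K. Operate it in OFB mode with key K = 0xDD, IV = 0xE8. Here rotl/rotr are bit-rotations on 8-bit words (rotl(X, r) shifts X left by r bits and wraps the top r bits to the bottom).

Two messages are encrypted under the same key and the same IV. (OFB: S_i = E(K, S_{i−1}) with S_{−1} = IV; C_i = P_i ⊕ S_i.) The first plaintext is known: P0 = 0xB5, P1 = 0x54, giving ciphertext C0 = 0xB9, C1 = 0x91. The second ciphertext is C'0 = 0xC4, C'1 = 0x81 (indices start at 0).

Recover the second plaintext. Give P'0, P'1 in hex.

P'0 = 0xC8, P'1 = 0x44

In OFB with a reused IV, both messages share the same keystream S_i, so C_i ⊕ C'_i = P_i ⊕ P'_i and thus P'_i = P_i ⊕ C_i ⊕ C'_i.
P'0: 0xB5 ⊕ 0xB9 ⊕ 0xC4 = 0xC8.
P'1: 0x54 ⊕ 0x91 ⊕ 0x81 = 0x44.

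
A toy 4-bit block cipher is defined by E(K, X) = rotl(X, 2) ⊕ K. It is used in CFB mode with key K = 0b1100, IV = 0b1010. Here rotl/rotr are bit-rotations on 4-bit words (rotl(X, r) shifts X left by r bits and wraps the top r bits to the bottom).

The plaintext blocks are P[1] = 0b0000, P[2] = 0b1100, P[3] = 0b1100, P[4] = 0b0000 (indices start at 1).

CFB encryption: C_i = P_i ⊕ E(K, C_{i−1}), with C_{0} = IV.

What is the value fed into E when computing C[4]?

0b0110

C[1]: E(K, 0b1010) = 0b0110; 0b0000 ⊕ 0b0110 = 0b0110.
C[2]: E(K, 0b0110) = 0b0101; 0b1100 ⊕ 0b0101 = 0b1001.
C[3]: E(K, 0b1001) = 0b1010; 0b1100 ⊕ 0b1010 = 0b0110.
C[4]: E(K, 0b0110) = 0b0101; 0b0000 ⊕ 0b0101 = 0b0101.
So the input to E for block [4] is 0b0110.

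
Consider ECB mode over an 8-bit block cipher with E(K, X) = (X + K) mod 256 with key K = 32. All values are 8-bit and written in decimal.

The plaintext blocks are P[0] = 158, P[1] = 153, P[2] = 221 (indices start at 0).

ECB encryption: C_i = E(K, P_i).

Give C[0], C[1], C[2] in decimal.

C[0]: E(K, 158) = 190.
C[1]: E(K, 153) = 185.
C[2]: E(K, 221) = 253.

C[0] = 190, C[1] = 185, C[2] = 253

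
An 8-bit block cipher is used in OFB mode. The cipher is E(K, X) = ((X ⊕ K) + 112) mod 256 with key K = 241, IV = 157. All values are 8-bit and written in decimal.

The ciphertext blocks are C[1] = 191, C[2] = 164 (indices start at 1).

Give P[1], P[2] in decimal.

P[1] = 99, P[2] = 57

OFB decryption: S_i = E(K, S_{i−1}) with S_{0} = IV; P_i = C_i ⊕ S_i.
P[1]: S = E(K, 157) = 220; 191 ⊕ 220 = 99.
P[2]: S = E(K, 220) = 157; 164 ⊕ 157 = 57.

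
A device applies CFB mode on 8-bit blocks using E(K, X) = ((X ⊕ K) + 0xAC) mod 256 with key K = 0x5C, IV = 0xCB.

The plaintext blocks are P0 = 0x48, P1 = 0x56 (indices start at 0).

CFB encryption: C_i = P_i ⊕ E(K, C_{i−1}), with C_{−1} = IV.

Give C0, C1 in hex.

C0: E(K, 0xCB) = 0x43; 0x48 ⊕ 0x43 = 0x0B.
C1: E(K, 0x0B) = 0x03; 0x56 ⊕ 0x03 = 0x55.

C0 = 0x0B, C1 = 0x55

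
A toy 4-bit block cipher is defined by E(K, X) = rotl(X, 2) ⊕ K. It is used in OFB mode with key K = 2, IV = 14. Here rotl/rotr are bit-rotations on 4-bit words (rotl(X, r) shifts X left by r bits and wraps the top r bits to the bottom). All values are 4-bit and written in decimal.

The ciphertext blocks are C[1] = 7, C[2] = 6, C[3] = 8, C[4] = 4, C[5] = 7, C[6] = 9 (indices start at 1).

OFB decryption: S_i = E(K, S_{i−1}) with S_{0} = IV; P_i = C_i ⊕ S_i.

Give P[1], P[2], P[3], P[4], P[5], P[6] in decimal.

P[1]: S = E(K, 14) = 9; 7 ⊕ 9 = 14.
P[2]: S = E(K, 9) = 4; 6 ⊕ 4 = 2.
P[3]: S = E(K, 4) = 3; 8 ⊕ 3 = 11.
P[4]: S = E(K, 3) = 14; 4 ⊕ 14 = 10.
P[5]: S = E(K, 14) = 9; 7 ⊕ 9 = 14.
P[6]: S = E(K, 9) = 4; 9 ⊕ 4 = 13.

P[1] = 14, P[2] = 2, P[3] = 11, P[4] = 10, P[5] = 14, P[6] = 13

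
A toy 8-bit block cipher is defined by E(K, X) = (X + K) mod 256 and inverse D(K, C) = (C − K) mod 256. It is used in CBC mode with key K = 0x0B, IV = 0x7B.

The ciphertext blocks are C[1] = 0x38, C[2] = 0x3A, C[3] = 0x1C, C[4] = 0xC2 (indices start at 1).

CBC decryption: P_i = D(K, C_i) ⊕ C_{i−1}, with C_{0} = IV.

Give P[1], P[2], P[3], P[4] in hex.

P[1] = 0x56, P[2] = 0x17, P[3] = 0x2B, P[4] = 0xAB

P[1]: D(K, 0x38) = 0x2D; 0x2D ⊕ 0x7B = 0x56.
P[2]: D(K, 0x3A) = 0x2F; 0x2F ⊕ 0x38 = 0x17.
P[3]: D(K, 0x1C) = 0x11; 0x11 ⊕ 0x3A = 0x2B.
P[4]: D(K, 0xC2) = 0xB7; 0xB7 ⊕ 0x1C = 0xAB.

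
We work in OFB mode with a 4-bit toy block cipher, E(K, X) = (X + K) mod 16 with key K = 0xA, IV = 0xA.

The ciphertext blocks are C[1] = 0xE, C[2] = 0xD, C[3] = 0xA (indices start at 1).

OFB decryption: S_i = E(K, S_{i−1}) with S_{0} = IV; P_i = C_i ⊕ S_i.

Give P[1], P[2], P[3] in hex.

P[1]: S = E(K, 0xA) = 0x4; 0xE ⊕ 0x4 = 0xA.
P[2]: S = E(K, 0x4) = 0xE; 0xD ⊕ 0xE = 0x3.
P[3]: S = E(K, 0xE) = 0x8; 0xA ⊕ 0x8 = 0x2.

P[1] = 0xA, P[2] = 0x3, P[3] = 0x2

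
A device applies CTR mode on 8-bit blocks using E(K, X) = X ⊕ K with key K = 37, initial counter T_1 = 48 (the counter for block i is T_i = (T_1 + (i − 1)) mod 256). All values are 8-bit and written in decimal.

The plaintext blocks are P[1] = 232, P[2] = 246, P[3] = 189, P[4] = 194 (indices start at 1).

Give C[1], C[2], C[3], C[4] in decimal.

CTR encryption: S_i = E(K, T_i) where T_i is the counter for block i; C_i = P_i ⊕ S_i.
C[1]: T = 48, S = E(K, T) = 21; 232 ⊕ 21 = 253.
C[2]: T = 49, S = E(K, T) = 20; 246 ⊕ 20 = 226.
C[3]: T = 50, S = E(K, T) = 23; 189 ⊕ 23 = 170.
C[4]: T = 51, S = E(K, T) = 22; 194 ⊕ 22 = 212.

C[1] = 253, C[2] = 226, C[3] = 170, C[4] = 212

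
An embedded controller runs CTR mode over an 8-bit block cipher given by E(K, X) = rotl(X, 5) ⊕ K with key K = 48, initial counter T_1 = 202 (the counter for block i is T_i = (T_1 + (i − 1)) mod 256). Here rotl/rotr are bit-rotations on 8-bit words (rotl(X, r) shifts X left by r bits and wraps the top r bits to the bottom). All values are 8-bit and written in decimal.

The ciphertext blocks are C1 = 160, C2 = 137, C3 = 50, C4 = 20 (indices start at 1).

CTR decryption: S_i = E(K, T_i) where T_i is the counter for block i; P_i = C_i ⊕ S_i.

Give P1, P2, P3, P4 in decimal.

P1 = 201, P2 = 192, P3 = 155, P4 = 157

P1: T = 202, S = E(K, T) = 105; 160 ⊕ 105 = 201.
P2: T = 203, S = E(K, T) = 73; 137 ⊕ 73 = 192.
P3: T = 204, S = E(K, T) = 169; 50 ⊕ 169 = 155.
P4: T = 205, S = E(K, T) = 137; 20 ⊕ 137 = 157.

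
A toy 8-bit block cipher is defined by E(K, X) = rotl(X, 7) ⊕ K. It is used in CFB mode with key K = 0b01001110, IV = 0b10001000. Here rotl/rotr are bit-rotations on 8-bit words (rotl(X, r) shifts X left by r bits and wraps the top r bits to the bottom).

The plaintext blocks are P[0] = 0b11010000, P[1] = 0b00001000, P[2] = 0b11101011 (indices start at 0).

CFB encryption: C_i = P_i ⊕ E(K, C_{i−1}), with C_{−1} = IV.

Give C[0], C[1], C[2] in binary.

C[0] = 0b11011010, C[1] = 0b00101011, C[2] = 0b00110000

C[0]: E(K, 0b10001000) = 0b00001010; 0b11010000 ⊕ 0b00001010 = 0b11011010.
C[1]: E(K, 0b11011010) = 0b00100011; 0b00001000 ⊕ 0b00100011 = 0b00101011.
C[2]: E(K, 0b00101011) = 0b11011011; 0b11101011 ⊕ 0b11011011 = 0b00110000.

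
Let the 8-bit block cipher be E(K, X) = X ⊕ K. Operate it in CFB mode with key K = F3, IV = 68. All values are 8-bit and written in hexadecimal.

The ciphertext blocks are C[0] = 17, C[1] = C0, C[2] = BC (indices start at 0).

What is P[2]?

P[2] = 8F

CFB decryption: P_i = C_i ⊕ E(K, C_{i−1}), with C_{−1} = IV.
P[2]: E(K, C0) = 33; BC ⊕ 33 = 8F.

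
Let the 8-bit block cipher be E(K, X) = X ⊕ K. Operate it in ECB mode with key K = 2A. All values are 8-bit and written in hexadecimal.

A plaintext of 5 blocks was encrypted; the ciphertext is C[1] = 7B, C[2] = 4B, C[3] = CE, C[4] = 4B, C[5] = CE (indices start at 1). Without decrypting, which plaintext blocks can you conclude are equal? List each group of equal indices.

P[2] = P[4]; P[3] = P[5]

ECB encrypts each block independently with the same key, so equal ciphertext blocks imply equal plaintext blocks.
C[2] = C[4] = 4B, so P[2] = P[4].
C[3] = C[5] = CE, so P[3] = P[5].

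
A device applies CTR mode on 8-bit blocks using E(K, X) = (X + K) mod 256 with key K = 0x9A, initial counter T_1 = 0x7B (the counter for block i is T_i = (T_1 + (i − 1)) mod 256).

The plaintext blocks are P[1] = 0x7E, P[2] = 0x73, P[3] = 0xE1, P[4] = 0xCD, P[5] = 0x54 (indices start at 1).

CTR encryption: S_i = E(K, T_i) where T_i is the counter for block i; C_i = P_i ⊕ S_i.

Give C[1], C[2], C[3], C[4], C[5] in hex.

C[1] = 0x6B, C[2] = 0x65, C[3] = 0xF6, C[4] = 0xD5, C[5] = 0x4D

C[1]: T = 0x7B, S = E(K, T) = 0x15; 0x7E ⊕ 0x15 = 0x6B.
C[2]: T = 0x7C, S = E(K, T) = 0x16; 0x73 ⊕ 0x16 = 0x65.
C[3]: T = 0x7D, S = E(K, T) = 0x17; 0xE1 ⊕ 0x17 = 0xF6.
C[4]: T = 0x7E, S = E(K, T) = 0x18; 0xCD ⊕ 0x18 = 0xD5.
C[5]: T = 0x7F, S = E(K, T) = 0x19; 0x54 ⊕ 0x19 = 0x4D.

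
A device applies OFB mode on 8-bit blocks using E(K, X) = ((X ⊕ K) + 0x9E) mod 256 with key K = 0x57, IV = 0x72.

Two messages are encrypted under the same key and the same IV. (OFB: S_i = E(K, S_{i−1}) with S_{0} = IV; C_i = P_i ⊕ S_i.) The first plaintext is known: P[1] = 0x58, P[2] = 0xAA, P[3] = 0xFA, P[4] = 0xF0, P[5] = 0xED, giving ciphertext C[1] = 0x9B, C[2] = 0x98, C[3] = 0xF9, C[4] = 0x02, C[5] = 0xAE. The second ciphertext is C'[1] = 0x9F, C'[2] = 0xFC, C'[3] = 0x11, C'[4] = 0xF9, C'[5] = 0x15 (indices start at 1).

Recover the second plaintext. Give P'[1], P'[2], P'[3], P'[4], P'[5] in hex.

P'[1] = 0x5C, P'[2] = 0xCE, P'[3] = 0x12, P'[4] = 0x0B, P'[5] = 0x56

In OFB with a reused IV, both messages share the same keystream S_i, so C_i ⊕ C'_i = P_i ⊕ P'_i and thus P'_i = P_i ⊕ C_i ⊕ C'_i.
P'[1]: 0x58 ⊕ 0x9B ⊕ 0x9F = 0x5C.
P'[2]: 0xAA ⊕ 0x98 ⊕ 0xFC = 0xCE.
P'[3]: 0xFA ⊕ 0xF9 ⊕ 0x11 = 0x12.
P'[4]: 0xF0 ⊕ 0x02 ⊕ 0xF9 = 0x0B.
P'[5]: 0xED ⊕ 0xAE ⊕ 0x15 = 0x56.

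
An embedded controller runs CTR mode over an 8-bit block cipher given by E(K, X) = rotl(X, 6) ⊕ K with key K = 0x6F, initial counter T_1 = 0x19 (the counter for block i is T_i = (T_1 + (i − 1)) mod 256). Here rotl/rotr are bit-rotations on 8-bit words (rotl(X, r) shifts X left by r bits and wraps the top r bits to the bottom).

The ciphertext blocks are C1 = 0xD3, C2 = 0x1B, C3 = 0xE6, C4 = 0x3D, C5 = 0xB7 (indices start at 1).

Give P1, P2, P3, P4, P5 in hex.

P1 = 0xFA, P2 = 0xF2, P3 = 0x4F, P4 = 0x55, P5 = 0x9F

CTR decryption: S_i = E(K, T_i) where T_i is the counter for block i; P_i = C_i ⊕ S_i.
P1: T = 0x19, S = E(K, T) = 0x29; 0xD3 ⊕ 0x29 = 0xFA.
P2: T = 0x1A, S = E(K, T) = 0xE9; 0x1B ⊕ 0xE9 = 0xF2.
P3: T = 0x1B, S = E(K, T) = 0xA9; 0xE6 ⊕ 0xA9 = 0x4F.
P4: T = 0x1C, S = E(K, T) = 0x68; 0x3D ⊕ 0x68 = 0x55.
P5: T = 0x1D, S = E(K, T) = 0x28; 0xB7 ⊕ 0x28 = 0x9F.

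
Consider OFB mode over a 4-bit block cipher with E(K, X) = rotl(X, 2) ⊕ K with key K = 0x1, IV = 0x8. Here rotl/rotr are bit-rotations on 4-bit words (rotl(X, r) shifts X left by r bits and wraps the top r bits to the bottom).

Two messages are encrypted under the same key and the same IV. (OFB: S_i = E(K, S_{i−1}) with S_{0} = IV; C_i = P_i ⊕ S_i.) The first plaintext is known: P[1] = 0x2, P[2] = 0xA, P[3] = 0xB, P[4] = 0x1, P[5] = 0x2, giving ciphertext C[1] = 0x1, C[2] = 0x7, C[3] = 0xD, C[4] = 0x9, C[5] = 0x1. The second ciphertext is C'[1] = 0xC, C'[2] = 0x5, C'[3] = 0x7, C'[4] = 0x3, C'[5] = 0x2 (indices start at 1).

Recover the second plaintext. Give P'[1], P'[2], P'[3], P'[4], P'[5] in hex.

In OFB with a reused IV, both messages share the same keystream S_i, so C_i ⊕ C'_i = P_i ⊕ P'_i and thus P'_i = P_i ⊕ C_i ⊕ C'_i.
P'[1]: 0x2 ⊕ 0x1 ⊕ 0xC = 0xF.
P'[2]: 0xA ⊕ 0x7 ⊕ 0x5 = 0x8.
P'[3]: 0xB ⊕ 0xD ⊕ 0x7 = 0x1.
P'[4]: 0x1 ⊕ 0x9 ⊕ 0x3 = 0xB.
P'[5]: 0x2 ⊕ 0x1 ⊕ 0x2 = 0x1.

P'[1] = 0xF, P'[2] = 0x8, P'[3] = 0x1, P'[4] = 0xB, P'[5] = 0x1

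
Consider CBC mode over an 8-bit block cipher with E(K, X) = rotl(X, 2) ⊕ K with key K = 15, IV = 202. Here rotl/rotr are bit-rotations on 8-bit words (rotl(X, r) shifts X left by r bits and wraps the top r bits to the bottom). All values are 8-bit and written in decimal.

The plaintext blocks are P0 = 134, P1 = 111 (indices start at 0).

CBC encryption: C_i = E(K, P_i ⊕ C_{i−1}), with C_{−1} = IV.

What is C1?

C1 = 74

C0: P0 ⊕ 202 = 76; E(K, 76) = 62.
C1: P1 ⊕ 62 = 81; E(K, 81) = 74.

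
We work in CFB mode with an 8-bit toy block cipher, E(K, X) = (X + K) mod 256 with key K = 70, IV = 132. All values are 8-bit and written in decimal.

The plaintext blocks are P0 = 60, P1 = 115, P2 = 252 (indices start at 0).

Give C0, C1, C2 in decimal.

C0 = 246, C1 = 79, C2 = 105

CFB encryption: C_i = P_i ⊕ E(K, C_{i−1}), with C_{−1} = IV.
C0: E(K, 132) = 202; 60 ⊕ 202 = 246.
C1: E(K, 246) = 60; 115 ⊕ 60 = 79.
C2: E(K, 79) = 149; 252 ⊕ 149 = 105.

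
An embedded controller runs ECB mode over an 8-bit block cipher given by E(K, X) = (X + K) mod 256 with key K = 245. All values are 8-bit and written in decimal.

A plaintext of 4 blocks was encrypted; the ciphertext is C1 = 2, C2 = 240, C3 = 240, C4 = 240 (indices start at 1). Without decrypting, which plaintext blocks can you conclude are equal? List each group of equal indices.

P2 = P3 = P4

ECB encrypts each block independently with the same key, so equal ciphertext blocks imply equal plaintext blocks.
C2 = C3 = C4 = 240, so P2 = P3 = P4.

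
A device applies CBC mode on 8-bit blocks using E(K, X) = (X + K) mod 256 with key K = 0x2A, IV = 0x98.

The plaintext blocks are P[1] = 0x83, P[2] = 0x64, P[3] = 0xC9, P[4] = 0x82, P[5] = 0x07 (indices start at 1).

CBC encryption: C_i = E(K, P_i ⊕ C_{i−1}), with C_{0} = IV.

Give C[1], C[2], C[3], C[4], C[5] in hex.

C[1] = 0x45, C[2] = 0x4B, C[3] = 0xAC, C[4] = 0x58, C[5] = 0x89

C[1]: P[1] ⊕ 0x98 = 0x1B; E(K, 0x1B) = 0x45.
C[2]: P[2] ⊕ 0x45 = 0x21; E(K, 0x21) = 0x4B.
C[3]: P[3] ⊕ 0x4B = 0x82; E(K, 0x82) = 0xAC.
C[4]: P[4] ⊕ 0xAC = 0x2E; E(K, 0x2E) = 0x58.
C[5]: P[5] ⊕ 0x58 = 0x5F; E(K, 0x5F) = 0x89.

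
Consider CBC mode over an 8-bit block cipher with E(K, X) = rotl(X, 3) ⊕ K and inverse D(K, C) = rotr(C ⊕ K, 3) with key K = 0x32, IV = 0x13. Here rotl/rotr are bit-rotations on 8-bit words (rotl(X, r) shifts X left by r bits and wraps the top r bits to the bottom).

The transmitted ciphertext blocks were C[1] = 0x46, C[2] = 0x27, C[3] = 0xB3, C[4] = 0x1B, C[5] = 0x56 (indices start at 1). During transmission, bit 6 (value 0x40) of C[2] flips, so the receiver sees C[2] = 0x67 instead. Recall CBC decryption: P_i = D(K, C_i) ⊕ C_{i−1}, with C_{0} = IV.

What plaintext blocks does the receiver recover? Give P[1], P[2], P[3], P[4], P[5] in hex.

Only C[2] changed, to 0x67. In CBC, a change in C_i garbles P_i and flips the same bit in P_{i+1}. Decrypting the received ciphertext:
P[1]: D(K, 0x46) = 0x8E; 0x8E ⊕ 0x13 = 0x9D.
P[2]: D(K, 0x67) = 0xAA; 0xAA ⊕ 0x46 = 0xEC.
P[3]: D(K, 0xB3) = 0x30; 0x30 ⊕ 0x67 = 0x57.
P[4]: D(K, 0x1B) = 0x25; 0x25 ⊕ 0xB3 = 0x96.
P[5]: D(K, 0x56) = 0x8C; 0x8C ⊕ 0x1B = 0x97.
Blocks that differ from the original plaintext: P[2], P[3].

P[1] = 0x9D, P[2] = 0xEC, P[3] = 0x57, P[4] = 0x96, P[5] = 0x97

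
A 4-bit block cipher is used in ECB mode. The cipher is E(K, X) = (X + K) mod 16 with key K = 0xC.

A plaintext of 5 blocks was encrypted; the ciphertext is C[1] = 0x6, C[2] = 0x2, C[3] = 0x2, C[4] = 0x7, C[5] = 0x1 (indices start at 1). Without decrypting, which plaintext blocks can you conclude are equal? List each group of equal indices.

P[2] = P[3]

ECB encrypts each block independently with the same key, so equal ciphertext blocks imply equal plaintext blocks.
C[2] = C[3] = 0x2, so P[2] = P[3].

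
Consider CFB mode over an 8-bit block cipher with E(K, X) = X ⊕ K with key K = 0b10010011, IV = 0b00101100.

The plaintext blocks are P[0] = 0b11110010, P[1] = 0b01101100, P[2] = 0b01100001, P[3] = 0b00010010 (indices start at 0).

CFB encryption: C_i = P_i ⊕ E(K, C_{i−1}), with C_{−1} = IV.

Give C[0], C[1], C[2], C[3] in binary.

C[0] = 0b01001101, C[1] = 0b10110010, C[2] = 0b01000000, C[3] = 0b11000001

C[0]: E(K, 0b00101100) = 0b10111111; 0b11110010 ⊕ 0b10111111 = 0b01001101.
C[1]: E(K, 0b01001101) = 0b11011110; 0b01101100 ⊕ 0b11011110 = 0b10110010.
C[2]: E(K, 0b10110010) = 0b00100001; 0b01100001 ⊕ 0b00100001 = 0b01000000.
C[3]: E(K, 0b01000000) = 0b11010011; 0b00010010 ⊕ 0b11010011 = 0b11000001.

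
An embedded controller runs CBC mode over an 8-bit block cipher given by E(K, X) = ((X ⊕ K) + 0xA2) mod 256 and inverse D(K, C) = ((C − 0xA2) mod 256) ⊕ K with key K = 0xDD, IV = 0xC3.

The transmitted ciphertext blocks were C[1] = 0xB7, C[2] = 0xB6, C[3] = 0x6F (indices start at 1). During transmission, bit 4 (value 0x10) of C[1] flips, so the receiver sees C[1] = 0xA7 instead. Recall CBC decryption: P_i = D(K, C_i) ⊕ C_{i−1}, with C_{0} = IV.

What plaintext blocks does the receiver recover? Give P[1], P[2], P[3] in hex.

Only C[1] changed, to 0xA7. In CBC, a change in C_i garbles P_i and flips the same bit in P_{i+1}. Decrypting the received ciphertext:
P[1]: D(K, 0xA7) = 0xD8; 0xD8 ⊕ 0xC3 = 0x1B.
P[2]: D(K, 0xB6) = 0xC9; 0xC9 ⊕ 0xA7 = 0x6E.
P[3]: D(K, 0x6F) = 0x10; 0x10 ⊕ 0xB6 = 0xA6.
Blocks that differ from the original plaintext: P[1], P[2].

P[1] = 0x1B, P[2] = 0x6E, P[3] = 0xA6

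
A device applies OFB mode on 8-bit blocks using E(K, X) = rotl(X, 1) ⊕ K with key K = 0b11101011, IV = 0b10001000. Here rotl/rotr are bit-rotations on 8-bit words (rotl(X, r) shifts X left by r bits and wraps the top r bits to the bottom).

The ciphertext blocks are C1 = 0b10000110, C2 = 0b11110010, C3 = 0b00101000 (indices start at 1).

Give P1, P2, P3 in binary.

OFB decryption: S_i = E(K, S_{i−1}) with S_{0} = IV; P_i = C_i ⊕ S_i.
P1: S = E(K, 0b10001000) = 0b11111010; 0b10000110 ⊕ 0b11111010 = 0b01111100.
P2: S = E(K, 0b11111010) = 0b00011110; 0b11110010 ⊕ 0b00011110 = 0b11101100.
P3: S = E(K, 0b00011110) = 0b11010111; 0b00101000 ⊕ 0b11010111 = 0b11111111.

P1 = 0b01111100, P2 = 0b11101100, P3 = 0b11111111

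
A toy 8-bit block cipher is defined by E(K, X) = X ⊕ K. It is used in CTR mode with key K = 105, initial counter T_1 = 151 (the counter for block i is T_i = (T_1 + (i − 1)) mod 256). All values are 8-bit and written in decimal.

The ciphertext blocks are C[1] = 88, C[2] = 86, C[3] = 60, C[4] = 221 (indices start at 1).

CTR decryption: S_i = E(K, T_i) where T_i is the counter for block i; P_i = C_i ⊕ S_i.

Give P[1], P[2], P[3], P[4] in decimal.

P[1] = 166, P[2] = 167, P[3] = 204, P[4] = 46

P[1]: T = 151, S = E(K, T) = 254; 88 ⊕ 254 = 166.
P[2]: T = 152, S = E(K, T) = 241; 86 ⊕ 241 = 167.
P[3]: T = 153, S = E(K, T) = 240; 60 ⊕ 240 = 204.
P[4]: T = 154, S = E(K, T) = 243; 221 ⊕ 243 = 46.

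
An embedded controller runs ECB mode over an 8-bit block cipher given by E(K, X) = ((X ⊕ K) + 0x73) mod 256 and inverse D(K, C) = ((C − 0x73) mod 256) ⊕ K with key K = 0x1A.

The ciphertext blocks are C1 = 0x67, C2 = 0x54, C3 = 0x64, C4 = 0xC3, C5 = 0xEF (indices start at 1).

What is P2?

P2 = 0xFB

ECB decryption: P_i = D(K, C_i).
P2: D(K, 0x54) = 0xFB.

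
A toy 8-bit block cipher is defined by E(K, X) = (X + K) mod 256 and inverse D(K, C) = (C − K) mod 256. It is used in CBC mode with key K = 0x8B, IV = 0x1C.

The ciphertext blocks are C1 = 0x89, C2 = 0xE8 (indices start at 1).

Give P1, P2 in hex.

CBC decryption: P_i = D(K, C_i) ⊕ C_{i−1}, with C_{0} = IV.
P1: D(K, 0x89) = 0xFE; 0xFE ⊕ 0x1C = 0xE2.
P2: D(K, 0xE8) = 0x5D; 0x5D ⊕ 0x89 = 0xD4.

P1 = 0xE2, P2 = 0xD4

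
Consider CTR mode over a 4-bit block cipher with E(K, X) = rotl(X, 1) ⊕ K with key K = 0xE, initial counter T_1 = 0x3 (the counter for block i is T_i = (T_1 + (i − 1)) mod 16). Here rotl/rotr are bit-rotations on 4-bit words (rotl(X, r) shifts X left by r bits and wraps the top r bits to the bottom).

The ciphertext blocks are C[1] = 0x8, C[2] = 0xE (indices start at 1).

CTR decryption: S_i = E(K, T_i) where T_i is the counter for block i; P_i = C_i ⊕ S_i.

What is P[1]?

P[1] = 0x0

P[1]: T = 0x3, S = E(K, T) = 0x8; 0x8 ⊕ 0x8 = 0x0.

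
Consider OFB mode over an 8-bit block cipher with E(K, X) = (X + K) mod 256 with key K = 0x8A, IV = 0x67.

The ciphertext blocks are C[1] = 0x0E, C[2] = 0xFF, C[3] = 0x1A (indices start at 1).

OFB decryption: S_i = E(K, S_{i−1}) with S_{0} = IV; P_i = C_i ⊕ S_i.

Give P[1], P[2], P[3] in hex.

P[1]: S = E(K, 0x67) = 0xF1; 0x0E ⊕ 0xF1 = 0xFF.
P[2]: S = E(K, 0xF1) = 0x7B; 0xFF ⊕ 0x7B = 0x84.
P[3]: S = E(K, 0x7B) = 0x05; 0x1A ⊕ 0x05 = 0x1F.

P[1] = 0xFF, P[2] = 0x84, P[3] = 0x1F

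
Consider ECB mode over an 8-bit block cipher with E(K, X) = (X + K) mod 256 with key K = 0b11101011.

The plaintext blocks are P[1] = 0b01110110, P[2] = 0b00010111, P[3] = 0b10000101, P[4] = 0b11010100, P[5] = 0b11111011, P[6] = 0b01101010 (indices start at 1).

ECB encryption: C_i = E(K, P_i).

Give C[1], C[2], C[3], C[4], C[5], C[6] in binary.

C[1] = 0b01100001, C[2] = 0b00000010, C[3] = 0b01110000, C[4] = 0b10111111, C[5] = 0b11100110, C[6] = 0b01010101

C[1]: E(K, 0b01110110) = 0b01100001.
C[2]: E(K, 0b00010111) = 0b00000010.
C[3]: E(K, 0b10000101) = 0b01110000.
C[4]: E(K, 0b11010100) = 0b10111111.
C[5]: E(K, 0b11111011) = 0b11100110.
C[6]: E(K, 0b01101010) = 0b01010101.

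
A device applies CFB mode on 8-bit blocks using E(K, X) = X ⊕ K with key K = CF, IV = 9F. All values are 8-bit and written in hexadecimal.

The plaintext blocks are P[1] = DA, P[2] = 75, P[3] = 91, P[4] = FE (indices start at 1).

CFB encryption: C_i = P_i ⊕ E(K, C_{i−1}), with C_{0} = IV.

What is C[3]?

C[1]: E(K, 9F) = 50; DA ⊕ 50 = 8A.
C[2]: E(K, 8A) = 45; 75 ⊕ 45 = 30.
C[3]: E(K, 30) = FF; 91 ⊕ FF = 6E.

C[3] = 6E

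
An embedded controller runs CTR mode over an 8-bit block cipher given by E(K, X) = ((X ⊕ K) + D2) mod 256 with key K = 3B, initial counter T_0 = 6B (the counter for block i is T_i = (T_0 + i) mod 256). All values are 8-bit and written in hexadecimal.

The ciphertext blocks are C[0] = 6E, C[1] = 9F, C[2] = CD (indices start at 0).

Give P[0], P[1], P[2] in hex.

CTR decryption: S_i = E(K, T_i) where T_i is the counter for block i; P_i = C_i ⊕ S_i.
P[0]: T = 6B, S = E(K, T) = 22; 6E ⊕ 22 = 4C.
P[1]: T = 6C, S = E(K, T) = 29; 9F ⊕ 29 = B6.
P[2]: T = 6D, S = E(K, T) = 28; CD ⊕ 28 = E5.

P[0] = 4C, P[1] = B6, P[2] = E5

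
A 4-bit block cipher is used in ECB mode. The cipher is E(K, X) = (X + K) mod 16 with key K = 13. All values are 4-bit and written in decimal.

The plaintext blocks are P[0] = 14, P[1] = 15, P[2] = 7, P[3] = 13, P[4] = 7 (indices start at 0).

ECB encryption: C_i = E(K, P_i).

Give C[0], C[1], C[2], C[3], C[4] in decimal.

C[0]: E(K, 14) = 11.
C[1]: E(K, 15) = 12.
C[2]: E(K, 7) = 4.
C[3]: E(K, 13) = 10.
C[4]: E(K, 7) = 4.

C[0] = 11, C[1] = 12, C[2] = 4, C[3] = 10, C[4] = 4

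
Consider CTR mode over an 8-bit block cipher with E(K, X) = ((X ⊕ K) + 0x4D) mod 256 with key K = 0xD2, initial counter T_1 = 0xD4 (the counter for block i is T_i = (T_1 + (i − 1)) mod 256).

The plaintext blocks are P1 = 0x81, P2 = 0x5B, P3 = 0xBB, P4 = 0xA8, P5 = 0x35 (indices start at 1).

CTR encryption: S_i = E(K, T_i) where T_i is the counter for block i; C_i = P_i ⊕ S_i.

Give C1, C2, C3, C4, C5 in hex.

C1 = 0xD2, C2 = 0x0F, C3 = 0xEA, C4 = 0xFA, C5 = 0x62

C1: T = 0xD4, S = E(K, T) = 0x53; 0x81 ⊕ 0x53 = 0xD2.
C2: T = 0xD5, S = E(K, T) = 0x54; 0x5B ⊕ 0x54 = 0x0F.
C3: T = 0xD6, S = E(K, T) = 0x51; 0xBB ⊕ 0x51 = 0xEA.
C4: T = 0xD7, S = E(K, T) = 0x52; 0xA8 ⊕ 0x52 = 0xFA.
C5: T = 0xD8, S = E(K, T) = 0x57; 0x35 ⊕ 0x57 = 0x62.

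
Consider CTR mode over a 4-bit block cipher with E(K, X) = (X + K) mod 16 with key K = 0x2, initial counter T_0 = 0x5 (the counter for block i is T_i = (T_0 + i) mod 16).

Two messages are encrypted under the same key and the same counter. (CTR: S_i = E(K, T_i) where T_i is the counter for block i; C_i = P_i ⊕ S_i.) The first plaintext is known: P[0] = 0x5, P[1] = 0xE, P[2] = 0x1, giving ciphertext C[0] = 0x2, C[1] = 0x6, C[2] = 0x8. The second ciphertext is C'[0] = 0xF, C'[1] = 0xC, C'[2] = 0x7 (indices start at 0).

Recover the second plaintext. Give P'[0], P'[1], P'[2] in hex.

In CTR with a reused counter, both messages share the same keystream S_i, so C_i ⊕ C'_i = P_i ⊕ P'_i and thus P'_i = P_i ⊕ C_i ⊕ C'_i.
P'[0]: 0x5 ⊕ 0x2 ⊕ 0xF = 0x8.
P'[1]: 0xE ⊕ 0x6 ⊕ 0xC = 0x4.
P'[2]: 0x1 ⊕ 0x8 ⊕ 0x7 = 0xE.

P'[0] = 0x8, P'[1] = 0x4, P'[2] = 0xE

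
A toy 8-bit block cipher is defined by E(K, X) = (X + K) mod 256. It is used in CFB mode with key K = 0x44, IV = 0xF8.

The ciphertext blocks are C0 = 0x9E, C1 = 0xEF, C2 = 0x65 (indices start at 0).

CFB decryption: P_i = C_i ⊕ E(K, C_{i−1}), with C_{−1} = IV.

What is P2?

P2: E(K, 0xEF) = 0x33; 0x65 ⊕ 0x33 = 0x56.

P2 = 0x56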